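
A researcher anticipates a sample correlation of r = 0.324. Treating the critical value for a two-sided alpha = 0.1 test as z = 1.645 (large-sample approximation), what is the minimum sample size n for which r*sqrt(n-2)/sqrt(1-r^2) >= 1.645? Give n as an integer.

26

Need r·√(n−2)/√(1−r²) ≥ 1.645
√(n−2) ≥ 1.645·√(1−0.104976) / 0.324 = 1.645·0.946057 / 0.324 = 4.8033
n−2 ≥ 23.0717  ⇒  n ≥ 25.0717
Smallest integer n = 26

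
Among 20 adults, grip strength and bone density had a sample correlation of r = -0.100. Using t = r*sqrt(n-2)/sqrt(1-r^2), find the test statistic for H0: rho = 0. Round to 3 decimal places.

-0.426

1 − r² = 1 − 0.010000 = 0.990000;  √(1−r²) = 0.994987
√(n−2) = √18 = 4.242641
t = r·√(n−2)/√(1−r²) = -0.100 · 4.242641 / 0.994987 = -0.426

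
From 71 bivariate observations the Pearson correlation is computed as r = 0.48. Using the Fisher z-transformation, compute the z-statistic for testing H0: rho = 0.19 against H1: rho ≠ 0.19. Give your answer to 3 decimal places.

Fisher z: atanh(0.48) = 0.522984, atanh(0.19) = 0.192337
z = (z_r − z_0)·√(n−3) = (0.522984 − 0.192337)·√68 = 0.330647 · 8.246211 = 2.727

2.727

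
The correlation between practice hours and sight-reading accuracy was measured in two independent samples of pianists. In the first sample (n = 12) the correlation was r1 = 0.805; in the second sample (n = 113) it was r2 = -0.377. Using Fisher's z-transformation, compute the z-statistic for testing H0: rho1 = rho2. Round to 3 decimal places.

Fisher z-transforms: z1 = atanh(0.805) = 1.112658, z2 = atanh(-0.377) = -0.396558; difference d = 1.509216
Var(d) = 1/9 + 1/110 = 0.1111111 + 0.0090909 = 0.1202020
z = d/√Var(d) = 1.509216 / √0.1202020 = 1.509216 / 0.346702 = 4.353

4.353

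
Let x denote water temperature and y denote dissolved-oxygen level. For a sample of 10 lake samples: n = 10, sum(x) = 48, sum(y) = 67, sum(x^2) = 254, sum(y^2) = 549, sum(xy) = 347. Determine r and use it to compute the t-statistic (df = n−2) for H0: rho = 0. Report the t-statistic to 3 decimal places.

S_xy = nΣxy − ΣxΣy = 10·347 − 48·67 = 3470 − 3216 = 254
S_xx = nΣx² − (Σx)² = 10·254 − 48² = 2540 − 2304 = 236
S_yy = nΣy² − (Σy)² = 10·549 − 67² = 5490 − 4489 = 1001
r = S_xy / √(S_xx·S_yy) = 254 / √(236·1001) = 254 / √236236 = 254 / 486.0412 = 0.5226
t = r·√(n−2)/√(1−r²) = 0.5226·√8 / √(1−0.273111) = 1.478136 / 0.852578 = 1.734

1.734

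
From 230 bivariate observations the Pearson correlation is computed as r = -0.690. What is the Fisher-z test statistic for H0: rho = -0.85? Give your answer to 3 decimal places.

z_r = atanh(-0.690) = -0.847956,  z_0 = atanh(-0.85) = -1.256153
SE = 1/√(n−3) = 1/√227 = 0.066372
z = (z_r − z_0)/SE = (-0.847956 − (-1.256153)) / 0.066372 = 0.408197 / 0.066372 = 6.150

6.150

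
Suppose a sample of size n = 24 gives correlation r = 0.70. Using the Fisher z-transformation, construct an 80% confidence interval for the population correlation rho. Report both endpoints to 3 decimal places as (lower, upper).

z_r = atanh(0.70) = 0.867301;  SE = 1/√(n−3) = 1/√21 = 0.218218
z-limits: 0.867301 ± 1.282·0.218218 = 0.867301 ± 0.279755 = [0.587546, 1.147056]
ρ-limits: (tanh 0.587546, tanh 1.147056) = (0.528, 0.817)

(0.528, 0.817)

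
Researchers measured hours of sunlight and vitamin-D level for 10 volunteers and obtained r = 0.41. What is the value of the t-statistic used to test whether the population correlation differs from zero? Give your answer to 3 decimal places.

t = r·√(n−2) / √(1−r²) with r = 0.41, n = 10
  = 0.41·√8 / √(1 − 0.1681)
  = 0.41·2.828427 / 0.912086
  = 1.159655 / 0.912086 = 1.271

1.271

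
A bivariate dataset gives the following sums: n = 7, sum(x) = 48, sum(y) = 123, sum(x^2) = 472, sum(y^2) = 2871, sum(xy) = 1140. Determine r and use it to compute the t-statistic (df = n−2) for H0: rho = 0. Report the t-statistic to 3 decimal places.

5.722

S_xy = nΣxy − ΣxΣy = 7·1140 − 48·123 = 7980 − 5904 = 2076
S_xx = nΣx² − (Σx)² = 7·472 − 48² = 3304 − 2304 = 1000
S_yy = nΣy² − (Σy)² = 7·2871 − 123² = 20097 − 15129 = 4968
r = S_xy / √(S_xx·S_yy) = 2076 / √(1000·4968) = 2076 / √4968000 = 2076 / 2228.9011 = 0.9314
t = r·√(n−2)/√(1−r²) = 0.9314·√5 / √(1−0.867506) = 2.082674 / 0.363997 = 5.722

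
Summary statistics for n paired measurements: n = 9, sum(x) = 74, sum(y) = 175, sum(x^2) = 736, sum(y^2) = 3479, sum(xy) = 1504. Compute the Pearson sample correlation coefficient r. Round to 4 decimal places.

S_xy = nΣxy − ΣxΣy = 9·1504 − 74·175 = 13536 − 12950 = 586
S_xx = nΣx² − (Σx)² = 9·736 − 74² = 6624 − 5476 = 1148
S_yy = nΣy² − (Σy)² = 9·3479 − 175² = 31311 − 30625 = 686
r = S_xy / √(S_xx·S_yy) = 586 / √(1148·686) = 586 / √787528 = 586 / 887.4277 = 0.6603

0.6603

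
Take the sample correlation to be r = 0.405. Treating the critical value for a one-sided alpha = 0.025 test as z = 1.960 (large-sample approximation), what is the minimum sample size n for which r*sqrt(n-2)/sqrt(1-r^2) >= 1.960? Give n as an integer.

r√(n−2)/√(1−r²) ≥ 1.960  ⇔  n−2 ≥ (1.960)²·(1−r²)/r²
(1−r²)/r² = (1−0.164025)/0.164025 = 5.0966
n ≥ 2 + 3.8416·5.0966 = 2 + 19.5791 = 21.5791
⌈21.5791⌉ = 22

22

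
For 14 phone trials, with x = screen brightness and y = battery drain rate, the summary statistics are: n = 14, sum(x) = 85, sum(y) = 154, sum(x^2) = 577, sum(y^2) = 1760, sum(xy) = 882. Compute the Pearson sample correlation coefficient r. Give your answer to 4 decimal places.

-0.8358

Numerator: nΣxy − (Σx)(Σy) = 14·882 − (85)(154) = -742
Denominator: √[(nΣx²−(Σx)²)(nΣy²−(Σy)²)]
  nΣx²−(Σx)² = 14·577 − 7225 = 853;  nΣy²−(Σy)² = 14·1760 − 23716 = 924
  √(853·924) = √788172 = 887.7905
r = -742 / 887.7905 = -0.8358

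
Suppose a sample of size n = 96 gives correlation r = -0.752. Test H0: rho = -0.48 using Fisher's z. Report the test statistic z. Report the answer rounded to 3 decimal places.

z_r = atanh(-0.752) = -0.977542,  z_0 = atanh(-0.48) = -0.522984
SE = 1/√(n−3) = 1/√93 = 0.103695
z = (z_r − z_0)/SE = (-0.977542 − (-0.522984)) / 0.103695 = -0.454558 / 0.103695 = -4.384

-4.384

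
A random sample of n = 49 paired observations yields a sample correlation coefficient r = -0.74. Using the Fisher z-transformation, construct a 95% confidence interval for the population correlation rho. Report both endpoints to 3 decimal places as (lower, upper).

z_r = atanh(-0.74) = -0.950479;  SE = 1/√(n−3) = 1/√46 = 0.147442
z-limits: -0.950479 ± 1.960·0.147442 = -0.950479 ± 0.288986 = [-1.239465, -0.661493]
ρ-limits: (tanh -1.239465, tanh -0.661493) = (-0.845, -0.579)

(-0.845, -0.579)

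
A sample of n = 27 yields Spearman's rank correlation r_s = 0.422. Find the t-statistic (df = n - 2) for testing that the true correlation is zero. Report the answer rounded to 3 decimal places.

1 − r_s² = 1 − 0.178084 = 0.821916;  √(1−r_s²) = 0.906596
√(n−2) = √25 = 5.000000
t = r_s·√(n−2)/√(1−r_s²) = 0.422 · 5.000000 / 0.906596 = 2.327

2.327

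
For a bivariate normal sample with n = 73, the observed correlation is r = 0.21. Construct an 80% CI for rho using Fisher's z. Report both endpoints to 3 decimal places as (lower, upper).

z_r = atanh(0.21) = 0.213171;  SE = 1/√(n−3) = 1/√70 = 0.119523
z-limits: 0.213171 ± 1.282·0.119523 = 0.213171 ± 0.153228 = [0.059943, 0.366399]
ρ-limits: (tanh 0.059943, tanh 0.366399) = (0.060, 0.351)

(0.060, 0.351)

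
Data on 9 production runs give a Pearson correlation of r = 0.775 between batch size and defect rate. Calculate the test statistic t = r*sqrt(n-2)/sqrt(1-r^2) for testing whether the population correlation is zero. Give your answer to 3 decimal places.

t = r·√(n−2) / √(1−r²) with r = 0.775, n = 9
  = 0.775·√7 / √(1 − 0.600625)
  = 0.775·2.645751 / 0.631961
  = 2.050457 / 0.631961 = 3.245

3.245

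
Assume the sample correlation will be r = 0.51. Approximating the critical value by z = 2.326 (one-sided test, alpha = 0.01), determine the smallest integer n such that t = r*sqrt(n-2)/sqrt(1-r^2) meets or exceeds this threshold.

18

Need r·√(n−2)/√(1−r²) ≥ 2.326
√(n−2) ≥ 2.326·√(1−0.2601) / 0.51 = 2.326·0.860174 / 0.51 = 3.9231
n−2 ≥ 15.3907  ⇒  n ≥ 17.3907
Smallest integer n = 18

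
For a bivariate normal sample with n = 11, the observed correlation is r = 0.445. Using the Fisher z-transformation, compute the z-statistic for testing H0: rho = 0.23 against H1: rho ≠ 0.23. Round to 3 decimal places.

0.691

Fisher z: atanh(0.445) = 0.478448, atanh(0.23) = 0.234189
z = (z_r − z_0)·√(n−3) = (0.478448 − 0.234189)·√8 = 0.244259 · 2.828427 = 0.691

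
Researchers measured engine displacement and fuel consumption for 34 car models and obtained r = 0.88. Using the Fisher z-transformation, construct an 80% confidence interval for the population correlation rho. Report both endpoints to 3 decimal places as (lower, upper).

(0.816, 0.923)

z_r = atanh(0.88) = 1.375768;  SE = 1/√(n−3) = 1/√31 = 0.179605
z-limits: 1.375768 ± 1.282·0.179605 = 1.375768 ± 0.230254 = [1.145514, 1.606022]
ρ-limits: (tanh 1.145514, tanh 1.606022) = (0.816, 0.923)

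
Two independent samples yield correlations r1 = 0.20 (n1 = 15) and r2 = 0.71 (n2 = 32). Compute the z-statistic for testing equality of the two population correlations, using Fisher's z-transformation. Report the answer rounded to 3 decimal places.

-1.994

Fisher z-transforms: z1 = atanh(0.20) = 0.202733, z2 = atanh(0.71) = 0.887184; difference d = -0.684451
Var(d) = 1/12 + 1/29 = 0.0833333 + 0.0344828 = 0.1178161
z = d/√Var(d) = -0.684451 / √0.1178161 = -0.684451 / 0.343243 = -1.994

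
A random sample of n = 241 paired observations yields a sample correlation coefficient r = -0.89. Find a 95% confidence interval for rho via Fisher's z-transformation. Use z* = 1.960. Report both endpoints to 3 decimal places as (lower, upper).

z_r = atanh(-0.89) = -1.421926;  SE = 1/√(n−3) = 1/√238 = 0.064820
z-limits: -1.421926 ± 1.960·0.064820 = -1.421926 ± 0.127047 = [-1.548973, -1.294879]
ρ-limits: (tanh -1.548973, tanh -1.294879) = (-0.914, -0.860)

(-0.914, -0.860)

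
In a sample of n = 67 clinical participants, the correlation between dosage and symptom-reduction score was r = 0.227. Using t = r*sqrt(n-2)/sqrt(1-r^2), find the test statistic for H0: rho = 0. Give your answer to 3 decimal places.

t = r·√(n−2) / √(1−r²) with r = 0.227, n = 67
  = 0.227·√65 / √(1 − 0.051529)
  = 0.227·8.062258 / 0.973895
  = 1.830133 / 0.973895 = 1.879

1.879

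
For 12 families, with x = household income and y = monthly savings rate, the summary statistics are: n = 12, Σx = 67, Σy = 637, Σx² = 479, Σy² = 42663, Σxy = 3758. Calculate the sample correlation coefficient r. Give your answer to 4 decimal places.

0.2090

S_xy = nΣxy − ΣxΣy = 12·3758 − 67·637 = 45096 − 42679 = 2417
S_xx = nΣx² − (Σx)² = 12·479 − 67² = 5748 − 4489 = 1259
S_yy = nΣy² − (Σy)² = 12·42663 − 637² = 511956 − 405769 = 106187
r = S_xy / √(S_xx·S_yy) = 2417 / √(1259·106187) = 2417 / √133689433 = 2417 / 11562.4147 = 0.2090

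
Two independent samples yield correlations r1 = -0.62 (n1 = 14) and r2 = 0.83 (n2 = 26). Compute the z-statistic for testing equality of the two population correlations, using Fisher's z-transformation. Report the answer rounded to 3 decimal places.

-5.219

z1 = atanh(-0.62) = -0.725005,  z2 = atanh(0.83) = 1.188136
SE = √(1/(n1−3) + 1/(n2−3)) = √(1/11 + 1/23) = √(0.0909091 + 0.0434783) = √0.1343874 = 0.366589
z = (z1 − z2)/SE = (-0.725005 − 1.188136) / 0.366589 = -1.913141 / 0.366589 = -5.219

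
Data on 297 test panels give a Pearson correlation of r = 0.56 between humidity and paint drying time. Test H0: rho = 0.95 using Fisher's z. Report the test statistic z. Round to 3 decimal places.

-20.558

Fisher z: atanh(0.56) = 0.632833, atanh(0.95) = 1.831781
z = (z_r − z_0)·√(n−3) = (0.632833 − 1.831781)·√294 = -1.198948 · 17.146428 = -20.558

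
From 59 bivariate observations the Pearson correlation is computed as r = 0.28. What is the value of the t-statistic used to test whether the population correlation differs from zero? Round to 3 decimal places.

t = r·√(n−2) / √(1−r²) with r = 0.28, n = 59
  = 0.28·√57 / √(1 − 0.0784)
  = 0.28·7.549834 / 0.960000
  = 2.113954 / 0.960000 = 2.202

2.202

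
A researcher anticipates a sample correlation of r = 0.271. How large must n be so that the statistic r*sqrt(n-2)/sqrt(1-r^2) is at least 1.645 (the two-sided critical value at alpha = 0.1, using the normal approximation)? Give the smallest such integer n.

37

r√(n−2)/√(1−r²) ≥ 1.645  ⇔  n−2 ≥ (1.645)²·(1−r²)/r²
(1−r²)/r² = (1−0.073441)/0.073441 = 12.6164
n ≥ 2 + 2.706025·12.6164 = 2 + 34.1403 = 36.1403
⌈36.1403⌉ = 37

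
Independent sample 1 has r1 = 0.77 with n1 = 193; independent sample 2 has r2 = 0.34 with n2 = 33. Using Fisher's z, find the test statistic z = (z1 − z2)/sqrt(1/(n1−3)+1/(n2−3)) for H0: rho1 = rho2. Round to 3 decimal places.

3.391

z1 = atanh(0.77) = 1.020328,  z2 = atanh(0.34) = 0.354093
SE = √(1/(n1−3) + 1/(n2−3)) = √(1/190 + 1/30) = √(0.0052632 + 0.0333333) = √0.0385965 = 0.196460
z = (z1 − z2)/SE = (1.020328 − 0.354093) / 0.196460 = 0.666235 / 0.196460 = 3.391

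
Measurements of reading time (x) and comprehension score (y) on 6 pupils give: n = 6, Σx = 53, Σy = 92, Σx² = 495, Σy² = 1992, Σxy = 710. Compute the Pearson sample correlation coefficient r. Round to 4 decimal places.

-0.8220

Numerator: nΣxy − (Σx)(Σy) = 6·710 − (53)(92) = -616
Denominator: √[(nΣx²−(Σx)²)(nΣy²−(Σy)²)]
  nΣx²−(Σx)² = 6·495 − 2809 = 161;  nΣy²−(Σy)² = 6·1992 − 8464 = 3488
  √(161·3488) = √561568 = 749.3784
r = -616 / 749.3784 = -0.8220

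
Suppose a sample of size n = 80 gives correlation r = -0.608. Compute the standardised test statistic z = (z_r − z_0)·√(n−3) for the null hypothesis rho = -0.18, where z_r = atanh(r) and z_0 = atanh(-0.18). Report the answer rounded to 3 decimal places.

-4.596

Fisher z: atanh(-0.608) = -0.705742, atanh(-0.18) = -0.181983
z = (z_r − z_0)·√(n−3) = (-0.705742 − (-0.181983))·√77 = -0.523759 · 8.774964 = -4.596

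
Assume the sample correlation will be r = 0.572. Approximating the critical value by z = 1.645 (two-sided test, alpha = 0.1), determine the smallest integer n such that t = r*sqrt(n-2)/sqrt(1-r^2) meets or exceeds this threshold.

r√(n−2)/√(1−r²) ≥ 1.645  ⇔  n−2 ≥ (1.645)²·(1−r²)/r²
(1−r²)/r² = (1−0.327184)/0.327184 = 2.0564
n ≥ 2 + 2.706025·2.0564 = 2 + 5.5647 = 7.5647
⌈7.5647⌉ = 8

8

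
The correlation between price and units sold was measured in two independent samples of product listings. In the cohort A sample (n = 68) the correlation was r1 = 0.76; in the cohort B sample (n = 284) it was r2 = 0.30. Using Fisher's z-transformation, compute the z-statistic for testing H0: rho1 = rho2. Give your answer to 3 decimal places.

Fisher z-transforms: z1 = atanh(0.76) = 0.996215, z2 = atanh(0.30) = 0.309520; difference d = 0.686695
Var(d) = 1/65 + 1/281 = 0.0153846 + 0.0035587 = 0.0189433
z = d/√Var(d) = 0.686695 / √0.0189433 = 0.686695 / 0.137635 = 4.989

4.989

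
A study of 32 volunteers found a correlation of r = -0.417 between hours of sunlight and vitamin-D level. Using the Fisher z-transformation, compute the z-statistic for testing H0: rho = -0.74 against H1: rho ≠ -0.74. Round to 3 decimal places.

2.727

z_r = atanh(-0.417) = -0.444055,  z_0 = atanh(-0.74) = -0.950479
SE = 1/√(n−3) = 1/√29 = 0.185695
z = (z_r − z_0)/SE = (-0.444055 − (-0.950479)) / 0.185695 = 0.506424 / 0.185695 = 2.727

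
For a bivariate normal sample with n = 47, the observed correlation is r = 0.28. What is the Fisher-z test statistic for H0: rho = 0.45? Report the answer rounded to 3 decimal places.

z_r = atanh(0.28) = 0.287682,  z_0 = atanh(0.45) = 0.484700
SE = 1/√(n−3) = 1/√44 = 0.150756
z = (z_r − z_0)/SE = (0.287682 − 0.484700) / 0.150756 = -0.197018 / 0.150756 = -1.307

-1.307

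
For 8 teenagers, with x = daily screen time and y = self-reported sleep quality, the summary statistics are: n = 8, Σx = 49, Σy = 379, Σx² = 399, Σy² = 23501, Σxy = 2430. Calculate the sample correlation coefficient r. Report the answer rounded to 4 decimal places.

Numerator: nΣxy − (Σx)(Σy) = 8·2430 − (49)(379) = 869
Denominator: √[(nΣx²−(Σx)²)(nΣy²−(Σy)²)]
  nΣx²−(Σx)² = 8·399 − 2401 = 791;  nΣy²−(Σy)² = 8·23501 − 143641 = 44367
  √(791·44367) = √35094297 = 5924.0440
r = 869 / 5924.0440 = 0.1467

0.1467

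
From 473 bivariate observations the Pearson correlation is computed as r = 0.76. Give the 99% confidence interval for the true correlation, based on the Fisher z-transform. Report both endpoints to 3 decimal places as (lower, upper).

(0.705, 0.806)

Fisher z: z_r = atanh(r) = ½·ln((1+0.76)/(1−0.76)) = 0.996215
SE(z) = 1/√(n−3) = 1/√470 = 0.046127
99% ⇒ z* = 2.576; margin = 2.576·0.046127 = 0.118823
CI on z-scale: (0.877392, 1.115038)
Back-transform: tanh(0.877392) = 0.705110, tanh(1.115038) = 0.805836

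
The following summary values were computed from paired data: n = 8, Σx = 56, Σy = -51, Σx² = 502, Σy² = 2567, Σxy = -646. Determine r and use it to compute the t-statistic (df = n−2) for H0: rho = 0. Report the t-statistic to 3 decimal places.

Numerator: nΣxy − (Σx)(Σy) = 8·(-646) − (56)(-51) = -2312
Denominator: √[(nΣx²−(Σx)²)(nΣy²−(Σy)²)]
  nΣx²−(Σx)² = 8·502 − 3136 = 880;  nΣy²−(Σy)² = 8·2567 − 2601 = 17935
  √(880·17935) = √15782800 = 3972.7572
r = -2312 / 3972.7572 = -0.5820
t = r·√(n−2)/√(1−r²) = -0.5820·√6 / √(1−0.338724) = -1.425603 / 0.813189 = -1.753

-1.753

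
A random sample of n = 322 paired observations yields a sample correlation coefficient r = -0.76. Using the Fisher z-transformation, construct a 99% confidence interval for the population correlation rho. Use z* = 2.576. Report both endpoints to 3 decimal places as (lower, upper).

(-0.815, -0.692)

z_r = atanh(-0.76) = -0.996215;  SE = 1/√(n−3) = 1/√319 = 0.055989
z-limits: -0.996215 ± 2.576·0.055989 = -0.996215 ± 0.144228 = [-1.140443, -0.851987]
ρ-limits: (tanh -1.140443, tanh -0.851987) = (-0.815, -0.692)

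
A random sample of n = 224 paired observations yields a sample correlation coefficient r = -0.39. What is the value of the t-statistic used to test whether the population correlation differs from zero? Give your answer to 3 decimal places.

1 − r² = 1 − 0.1521 = 0.8479;  √(1−r²) = 0.920815
√(n−2) = √222 = 14.899664
t = r·√(n−2)/√(1−r²) = -0.39 · 14.899664 / 0.920815 = -6.311

-6.311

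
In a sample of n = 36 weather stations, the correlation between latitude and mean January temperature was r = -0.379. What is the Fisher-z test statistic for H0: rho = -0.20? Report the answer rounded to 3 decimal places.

-1.127

z_r = atanh(-0.379) = -0.398891,  z_0 = atanh(-0.20) = -0.202733
SE = 1/√(n−3) = 1/√33 = 0.174078
z = (z_r − z_0)/SE = (-0.398891 − (-0.202733)) / 0.174078 = -0.196158 / 0.174078 = -1.127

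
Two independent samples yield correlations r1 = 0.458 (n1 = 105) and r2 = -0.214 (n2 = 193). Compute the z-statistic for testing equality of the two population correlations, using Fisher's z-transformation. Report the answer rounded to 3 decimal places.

z1 = atanh(0.458) = 0.494777,  z2 = atanh(-0.214) = -0.217360
SE = √(1/(n1−3) + 1/(n2−3)) = √(1/102 + 1/190) = √(0.0098039 + 0.0052632) = √0.0150671 = 0.122748
z = (z1 − z2)/SE = (0.494777 − (-0.217360)) / 0.122748 = 0.712137 / 0.122748 = 5.802

5.802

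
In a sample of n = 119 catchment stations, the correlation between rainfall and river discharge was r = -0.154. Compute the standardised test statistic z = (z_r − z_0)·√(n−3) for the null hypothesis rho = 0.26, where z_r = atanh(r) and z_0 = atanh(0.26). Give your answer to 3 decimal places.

-4.538

z_r = atanh(-0.154) = -0.155235,  z_0 = atanh(0.26) = 0.266108
SE = 1/√(n−3) = 1/√116 = 0.092848
z = (z_r − z_0)/SE = (-0.155235 − 0.266108) / 0.092848 = -0.421343 / 0.092848 = -4.538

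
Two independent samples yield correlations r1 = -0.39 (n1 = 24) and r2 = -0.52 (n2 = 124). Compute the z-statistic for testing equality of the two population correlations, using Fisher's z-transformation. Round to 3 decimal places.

z1 = atanh(-0.39) = -0.411800,  z2 = atanh(-0.52) = -0.576340
SE = √(1/(n1−3) + 1/(n2−3)) = √(1/21 + 1/121) = √(0.0476190 + 0.0082645) = √0.0558835 = 0.236397
z = (z1 − z2)/SE = (-0.411800 − (-0.576340)) / 0.236397 = 0.164540 / 0.236397 = 0.696

0.696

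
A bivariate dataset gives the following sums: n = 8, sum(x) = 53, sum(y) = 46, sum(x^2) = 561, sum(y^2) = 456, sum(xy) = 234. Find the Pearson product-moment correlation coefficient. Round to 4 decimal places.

-0.3529

Numerator: nΣxy − (Σx)(Σy) = 8·234 − (53)(46) = -566
Denominator: √[(nΣx²−(Σx)²)(nΣy²−(Σy)²)]
  nΣx²−(Σx)² = 8·561 − 2809 = 1679;  nΣy²−(Σy)² = 8·456 − 2116 = 1532
  √(1679·1532) = √2572228 = 1603.8167
r = -566 / 1603.8167 = -0.3529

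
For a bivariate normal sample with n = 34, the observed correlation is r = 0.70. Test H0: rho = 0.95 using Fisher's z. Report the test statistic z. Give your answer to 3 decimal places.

Fisher z: atanh(0.70) = 0.867301, atanh(0.95) = 1.831781
z = (z_r − z_0)·√(n−3) = (0.867301 − 1.831781)·√31 = -0.964480 · 5.567764 = -5.370

-5.370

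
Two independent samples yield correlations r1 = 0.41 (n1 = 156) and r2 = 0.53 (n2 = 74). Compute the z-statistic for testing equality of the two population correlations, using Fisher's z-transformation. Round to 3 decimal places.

z1 = atanh(0.41) = 0.435611,  z2 = atanh(0.53) = 0.590145
SE = √(1/(n1−3) + 1/(n2−3)) = √(1/153 + 1/71) = √(0.0065359 + 0.0140845) = √0.0206204 = 0.143598
z = (z1 − z2)/SE = (0.435611 − 0.590145) / 0.143598 = -0.154534 / 0.143598 = -1.076

-1.076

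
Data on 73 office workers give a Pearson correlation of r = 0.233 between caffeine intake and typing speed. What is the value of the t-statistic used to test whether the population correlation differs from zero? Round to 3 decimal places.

2.019

1 − r² = 1 − 0.054289 = 0.945711;  √(1−r²) = 0.972477
√(n−2) = √71 = 8.426150
t = r·√(n−2)/√(1−r²) = 0.233 · 8.426150 / 0.972477 = 2.019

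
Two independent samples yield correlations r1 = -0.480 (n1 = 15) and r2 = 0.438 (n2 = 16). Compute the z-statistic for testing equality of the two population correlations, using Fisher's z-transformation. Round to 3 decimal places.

Fisher z-transforms: z1 = atanh(-0.480) = -0.522984, z2 = atanh(0.438) = 0.469753; difference d = -0.992737
Var(d) = 1/12 + 1/13 = 0.0833333 + 0.0769231 = 0.1602564
z = d/√Var(d) = -0.992737 / √0.1602564 = -0.992737 / 0.400320 = -2.480

-2.480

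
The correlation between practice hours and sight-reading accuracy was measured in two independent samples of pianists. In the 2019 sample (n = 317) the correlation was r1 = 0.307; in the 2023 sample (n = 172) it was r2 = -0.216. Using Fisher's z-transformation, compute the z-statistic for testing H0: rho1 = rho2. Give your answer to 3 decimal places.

5.625

z1 = atanh(0.307) = 0.317230,  z2 = atanh(-0.216) = -0.219457
SE = √(1/(n1−3) + 1/(n2−3)) = √(1/314 + 1/169) = √(0.0031847 + 0.0059172) = √0.0091019 = 0.095404
z = (z1 − z2)/SE = (0.317230 − (-0.219457)) / 0.095404 = 0.536687 / 0.095404 = 5.625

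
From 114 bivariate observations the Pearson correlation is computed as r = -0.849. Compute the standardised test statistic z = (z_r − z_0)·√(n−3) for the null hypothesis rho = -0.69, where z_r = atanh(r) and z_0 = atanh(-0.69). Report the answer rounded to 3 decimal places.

Fisher z: atanh(-0.849) = -1.252560, atanh(-0.69) = -0.847956
z = (z_r − z_0)·√(n−3) = (-1.252560 − (-0.847956))·√111 = -0.404604 · 10.535654 = -4.263

-4.263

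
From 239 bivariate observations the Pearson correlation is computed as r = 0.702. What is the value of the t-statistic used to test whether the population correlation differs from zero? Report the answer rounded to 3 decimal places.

1 − r² = 1 − 0.492804 = 0.507196;  √(1−r²) = 0.712177
√(n−2) = √237 = 15.394804
t = r·√(n−2)/√(1−r²) = 0.702 · 15.394804 / 0.712177 = 15.175

15.175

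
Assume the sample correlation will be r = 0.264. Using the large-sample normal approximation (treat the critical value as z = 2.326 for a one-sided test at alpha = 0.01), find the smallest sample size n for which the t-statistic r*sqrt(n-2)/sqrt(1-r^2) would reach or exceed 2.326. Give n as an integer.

75

r√(n−2)/√(1−r²) ≥ 2.326  ⇔  n−2 ≥ (2.326)²·(1−r²)/r²
(1−r²)/r² = (1−0.069696)/0.069696 = 13.3480
n ≥ 2 + 5.410276·13.3480 = 2 + 72.2164 = 74.2164
⌈74.2164⌉ = 75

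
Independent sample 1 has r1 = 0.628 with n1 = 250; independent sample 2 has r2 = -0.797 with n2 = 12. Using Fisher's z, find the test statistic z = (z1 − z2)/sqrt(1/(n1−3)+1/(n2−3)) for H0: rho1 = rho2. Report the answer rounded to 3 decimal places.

5.388

Fisher z-transforms: z1 = atanh(0.628) = 0.738107, z2 = atanh(-0.797) = -1.090334; difference d = 1.828441
Var(d) = 1/247 + 1/9 = 0.0040486 + 0.1111111 = 0.1151597
z = d/√Var(d) = 1.828441 / √0.1151597 = 1.828441 / 0.339352 = 5.388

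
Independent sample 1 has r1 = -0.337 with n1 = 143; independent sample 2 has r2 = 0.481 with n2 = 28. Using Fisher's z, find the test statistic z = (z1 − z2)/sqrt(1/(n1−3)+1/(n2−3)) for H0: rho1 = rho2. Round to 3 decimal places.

Fisher z-transforms: z1 = atanh(-0.337) = -0.350704, z2 = atanh(0.481) = 0.524284; difference d = -0.874988
Var(d) = 1/140 + 1/25 = 0.0071429 + 0.0400000 = 0.0471429
z = d/√Var(d) = -0.874988 / √0.0471429 = -0.874988 / 0.217124 = -4.030

-4.030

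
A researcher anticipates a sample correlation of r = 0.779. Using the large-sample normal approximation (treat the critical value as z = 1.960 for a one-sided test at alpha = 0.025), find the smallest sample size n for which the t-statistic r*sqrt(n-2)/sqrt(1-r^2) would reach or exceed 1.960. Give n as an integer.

Need r·√(n−2)/√(1−r²) ≥ 1.960
√(n−2) ≥ 1.960·√(1−0.606841) / 0.779 = 1.960·0.627024 / 0.779 = 1.5776
n−2 ≥ 2.4888  ⇒  n ≥ 4.4888
Smallest integer n = 5

5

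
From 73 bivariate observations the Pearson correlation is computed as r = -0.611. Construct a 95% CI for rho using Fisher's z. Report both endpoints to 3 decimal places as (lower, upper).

(-0.737, -0.443)

Fisher z: z_r = atanh(r) = ½·ln((1+(-0.611))/(1−(-0.611))) = -0.710516
SE(z) = 1/√(n−3) = 1/√70 = 0.119523
95% ⇒ z* = 1.960; margin = 1.960·0.119523 = 0.234265
CI on z-scale: (-0.944781, -0.476251)
Back-transform: tanh(-0.944781) = -0.737411, tanh(-0.476251) = -0.443236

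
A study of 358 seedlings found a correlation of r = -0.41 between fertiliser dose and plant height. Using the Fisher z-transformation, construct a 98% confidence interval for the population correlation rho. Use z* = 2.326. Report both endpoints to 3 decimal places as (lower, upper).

(-0.507, -0.302)

z_r = atanh(-0.41) = -0.435611;  SE = 1/√(n−3) = 1/√355 = 0.053074
z-limits: -0.435611 ± 2.326·0.053074 = -0.435611 ± 0.123450 = [-0.559061, -0.312161]
ρ-limits: (tanh -0.559061, tanh -0.312161) = (-0.507, -0.302)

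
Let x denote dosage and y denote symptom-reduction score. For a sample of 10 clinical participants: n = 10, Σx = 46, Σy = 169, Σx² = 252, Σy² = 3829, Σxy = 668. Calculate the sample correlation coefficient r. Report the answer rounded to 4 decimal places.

Numerator: nΣxy − (Σx)(Σy) = 10·668 − (46)(169) = -1094
Denominator: √[(nΣx²−(Σx)²)(nΣy²−(Σy)²)]
  nΣx²−(Σx)² = 10·252 − 2116 = 404;  nΣy²−(Σy)² = 10·3829 − 28561 = 9729
  √(404·9729) = √3930516 = 1982.5529
r = -1094 / 1982.5529 = -0.5518

-0.5518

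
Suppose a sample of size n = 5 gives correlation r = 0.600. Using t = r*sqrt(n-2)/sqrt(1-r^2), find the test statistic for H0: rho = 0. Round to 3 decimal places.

t = r·√(n−2) / √(1−r²) with r = 0.600, n = 5
  = 0.600·√3 / √(1 − 0.360000)
  = 0.600·1.732051 / 0.800000
  = 1.039231 / 0.800000 = 1.299

1.299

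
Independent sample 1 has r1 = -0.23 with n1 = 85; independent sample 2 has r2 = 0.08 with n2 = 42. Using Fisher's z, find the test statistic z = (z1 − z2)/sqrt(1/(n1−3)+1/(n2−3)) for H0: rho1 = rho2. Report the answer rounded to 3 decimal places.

-1.616

Fisher z-transforms: z1 = atanh(-0.23) = -0.234189, z2 = atanh(0.08) = 0.080171; difference d = -0.314360
Var(d) = 1/82 + 1/39 = 0.0121951 + 0.0256410 = 0.0378361
z = d/√Var(d) = -0.314360 / √0.0378361 = -0.314360 / 0.194515 = -1.616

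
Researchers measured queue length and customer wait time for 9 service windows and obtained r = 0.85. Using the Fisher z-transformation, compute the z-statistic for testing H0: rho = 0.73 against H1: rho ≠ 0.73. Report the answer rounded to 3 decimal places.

z_r = atanh(0.85) = 1.256153,  z_0 = atanh(0.73) = 0.928727
SE = 1/√(n−3) = 1/√6 = 0.408248
z = (z_r − z_0)/SE = (1.256153 − 0.928727) / 0.408248 = 0.327426 / 0.408248 = 0.802

0.802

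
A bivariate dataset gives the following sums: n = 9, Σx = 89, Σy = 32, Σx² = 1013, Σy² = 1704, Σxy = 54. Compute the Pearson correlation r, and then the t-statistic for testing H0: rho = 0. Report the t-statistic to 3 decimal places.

Numerator: nΣxy − (Σx)(Σy) = 9·54 − (89)(32) = -2362
Denominator: √[(nΣx²−(Σx)²)(nΣy²−(Σy)²)]
  nΣx²−(Σx)² = 9·1013 − 7921 = 1196;  nΣy²−(Σy)² = 9·1704 − 1024 = 14312
  √(1196·14312) = √17117152 = 4137.2880
r = -2362 / 4137.2880 = -0.5709
t = r·√(n−2)/√(1−r²) = -0.5709·√7 / √(1−0.325927) = -1.510459 / 0.821019 = -1.840

-1.840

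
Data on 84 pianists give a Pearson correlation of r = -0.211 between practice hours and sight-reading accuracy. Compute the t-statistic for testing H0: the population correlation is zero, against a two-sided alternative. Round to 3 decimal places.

t = r·√(n−2) / √(1−r²) with r = -0.211, n = 84
  = -0.211·√82 / √(1 − 0.044521)
  = -0.211·9.055385 / 0.977486
  = -1.910686 / 0.977486 = -1.955

-1.955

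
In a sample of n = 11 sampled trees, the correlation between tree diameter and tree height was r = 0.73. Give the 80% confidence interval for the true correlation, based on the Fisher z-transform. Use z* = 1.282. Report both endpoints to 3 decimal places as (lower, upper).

(0.443, 0.881)

Fisher z: z_r = atanh(r) = ½·ln((1+0.73)/(1−0.73)) = 0.928727
SE(z) = 1/√(n−3) = 1/√8 = 0.353553
80% ⇒ z* = 1.282; margin = 1.282·0.353553 = 0.453255
CI on z-scale: (0.475472, 1.381982)
Back-transform: tanh(0.475472) = 0.442610, tanh(1.381982) = 0.881394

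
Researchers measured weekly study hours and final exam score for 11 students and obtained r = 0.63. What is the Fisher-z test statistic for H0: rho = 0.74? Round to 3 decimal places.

Fisher z: atanh(0.63) = 0.741416, atanh(0.74) = 0.950479
z = (z_r − z_0)·√(n−3) = (0.741416 − 0.950479)·√8 = -0.209063 · 2.828427 = -0.591

-0.591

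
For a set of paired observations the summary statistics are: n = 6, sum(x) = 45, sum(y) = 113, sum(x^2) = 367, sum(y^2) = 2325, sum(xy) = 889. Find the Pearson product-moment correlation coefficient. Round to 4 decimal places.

Numerator: nΣxy − (Σx)(Σy) = 6·889 − (45)(113) = 249
Denominator: √[(nΣx²−(Σx)²)(nΣy²−(Σy)²)]
  nΣx²−(Σx)² = 6·367 − 2025 = 177;  nΣy²−(Σy)² = 6·2325 − 12769 = 1181
  √(177·1181) = √209037 = 457.2056
r = 249 / 457.2056 = 0.5446

0.5446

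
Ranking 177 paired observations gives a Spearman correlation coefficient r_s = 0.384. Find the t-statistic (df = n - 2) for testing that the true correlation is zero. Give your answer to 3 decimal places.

5.502

t = r_s·√(n−2) / √(1−r_s²) with r_s = 0.384, n = 177
  = 0.384·√175 / √(1 − 0.147456)
  = 0.384·13.228757 / 0.923333
  = 5.079843 / 0.923333 = 5.502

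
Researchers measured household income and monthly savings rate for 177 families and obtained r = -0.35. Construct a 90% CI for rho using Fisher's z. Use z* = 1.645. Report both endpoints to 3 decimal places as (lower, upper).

z_r = atanh(-0.35) = -0.365444;  SE = 1/√(n−3) = 1/√174 = 0.075810
z-limits: -0.365444 ± 1.645·0.075810 = -0.365444 ± 0.124707 = [-0.490151, -0.240737]
ρ-limits: (tanh -0.490151, tanh -0.240737) = (-0.454, -0.236)

(-0.454, -0.236)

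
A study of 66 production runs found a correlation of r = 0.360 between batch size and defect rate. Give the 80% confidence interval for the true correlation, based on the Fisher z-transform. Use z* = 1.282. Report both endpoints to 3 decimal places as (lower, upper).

(0.212, 0.492)

z_r = atanh(0.360) = 0.376886;  SE = 1/√(n−3) = 1/√63 = 0.125988
z-limits: 0.376886 ± 1.282·0.125988 = 0.376886 ± 0.161517 = [0.215369, 0.538403]
ρ-limits: (tanh 0.215369, tanh 0.538403) = (0.212, 0.492)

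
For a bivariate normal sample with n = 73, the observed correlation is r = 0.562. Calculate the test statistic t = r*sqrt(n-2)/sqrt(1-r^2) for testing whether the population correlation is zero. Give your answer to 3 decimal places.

5.725

1 − r² = 1 − 0.315844 = 0.684156;  √(1−r²) = 0.827137
√(n−2) = √71 = 8.426150
t = r·√(n−2)/√(1−r²) = 0.562 · 8.426150 / 0.827137 = 5.725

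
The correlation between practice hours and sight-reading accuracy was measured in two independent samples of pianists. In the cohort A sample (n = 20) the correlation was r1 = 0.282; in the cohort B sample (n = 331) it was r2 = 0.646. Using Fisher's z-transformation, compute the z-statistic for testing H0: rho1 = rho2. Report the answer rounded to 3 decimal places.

z1 = atanh(0.282) = 0.289854,  z2 = atanh(0.646) = 0.768403
SE = √(1/(n1−3) + 1/(n2−3)) = √(1/17 + 1/328) = √(0.0588235 + 0.0030488) = √0.0618723 = 0.248741
z = (z1 − z2)/SE = (0.289854 − 0.768403) / 0.248741 = -0.478549 / 0.248741 = -1.924

-1.924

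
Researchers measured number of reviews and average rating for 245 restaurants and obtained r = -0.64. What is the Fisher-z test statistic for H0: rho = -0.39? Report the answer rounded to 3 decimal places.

-5.388

z_r = atanh(-0.64) = -0.758174,  z_0 = atanh(-0.39) = -0.411800
SE = 1/√(n−3) = 1/√242 = 0.064282
z = (z_r − z_0)/SE = (-0.758174 − (-0.411800)) / 0.064282 = -0.346374 / 0.064282 = -5.388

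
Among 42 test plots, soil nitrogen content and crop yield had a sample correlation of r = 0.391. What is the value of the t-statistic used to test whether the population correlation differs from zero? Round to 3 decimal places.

2.687

t = r·√(n−2) / √(1−r²) with r = 0.391, n = 42
  = 0.391·√40 / √(1 − 0.152881)
  = 0.391·6.324555 / 0.920391
  = 2.472901 / 0.920391 = 2.687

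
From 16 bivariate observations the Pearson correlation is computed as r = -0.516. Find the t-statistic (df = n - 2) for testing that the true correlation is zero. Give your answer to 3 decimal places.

-2.254

1 − r² = 1 − 0.266256 = 0.733744;  √(1−r²) = 0.856589
√(n−2) = √14 = 3.741657
t = r·√(n−2)/√(1−r²) = -0.516 · 3.741657 / 0.856589 = -2.254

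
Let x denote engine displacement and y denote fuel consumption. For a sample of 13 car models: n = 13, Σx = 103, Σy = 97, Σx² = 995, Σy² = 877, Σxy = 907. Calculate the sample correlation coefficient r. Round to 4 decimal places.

S_xy = nΣxy − ΣxΣy = 13·907 − 103·97 = 11791 − 9991 = 1800
S_xx = nΣx² − (Σx)² = 13·995 − 103² = 12935 − 10609 = 2326
S_yy = nΣy² − (Σy)² = 13·877 − 97² = 11401 − 9409 = 1992
r = S_xy / √(S_xx·S_yy) = 1800 / √(2326·1992) = 1800 / √4633392 = 1800 / 2152.5315 = 0.8362

0.8362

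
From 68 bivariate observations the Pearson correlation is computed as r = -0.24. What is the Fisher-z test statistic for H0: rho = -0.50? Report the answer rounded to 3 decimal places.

2.455

z_r = atanh(-0.24) = -0.244774,  z_0 = atanh(-0.50) = -0.549306
SE = 1/√(n−3) = 1/√65 = 0.124035
z = (z_r − z_0)/SE = (-0.244774 − (-0.549306)) / 0.124035 = 0.304532 / 0.124035 = 2.455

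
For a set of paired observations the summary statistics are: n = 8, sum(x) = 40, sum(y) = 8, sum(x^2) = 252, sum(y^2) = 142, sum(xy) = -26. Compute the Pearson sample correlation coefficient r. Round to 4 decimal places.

-0.7907

Numerator: nΣxy − (Σx)(Σy) = 8·(-26) − (40)(8) = -528
Denominator: √[(nΣx²−(Σx)²)(nΣy²−(Σy)²)]
  nΣx²−(Σx)² = 8·252 − 1600 = 416;  nΣy²−(Σy)² = 8·142 − 64 = 1072
  √(416·1072) = √445952 = 667.7964
r = -528 / 667.7964 = -0.7907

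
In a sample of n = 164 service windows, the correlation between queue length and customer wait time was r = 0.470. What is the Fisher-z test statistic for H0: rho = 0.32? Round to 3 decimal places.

Fisher z: atanh(0.470) = 0.510070, atanh(0.32) = 0.331647
z = (z_r − z_0)·√(n−3) = (0.510070 − 0.331647)·√161 = 0.178423 · 12.688578 = 2.264

2.264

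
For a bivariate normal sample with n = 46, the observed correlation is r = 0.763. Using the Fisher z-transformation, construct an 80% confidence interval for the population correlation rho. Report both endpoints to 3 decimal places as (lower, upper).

Fisher z: z_r = atanh(r) = ½·ln((1+0.763)/(1−0.763)) = 1.003356
SE(z) = 1/√(n−3) = 1/√43 = 0.152499
80% ⇒ z* = 1.282; margin = 1.282·0.152499 = 0.195504
CI on z-scale: (0.807852, 1.198860)
Back-transform: tanh(0.807852) = 0.668404, tanh(1.198860) = 0.833307

(0.668, 0.833)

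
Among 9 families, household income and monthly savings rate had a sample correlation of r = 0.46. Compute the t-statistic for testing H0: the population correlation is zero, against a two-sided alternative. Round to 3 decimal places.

1 − r² = 1 − 0.2116 = 0.7884;  √(1−r²) = 0.887919
√(n−2) = √7 = 2.645751
t = r·√(n−2)/√(1−r²) = 0.46 · 2.645751 / 0.887919 = 1.371

1.371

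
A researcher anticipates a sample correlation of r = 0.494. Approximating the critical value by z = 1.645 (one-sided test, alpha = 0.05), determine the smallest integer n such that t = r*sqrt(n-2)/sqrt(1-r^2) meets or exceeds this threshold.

11

Need r·√(n−2)/√(1−r²) ≥ 1.645
√(n−2) ≥ 1.645·√(1−0.244036) / 0.494 = 1.645·0.869462 / 0.494 = 2.8953
n−2 ≥ 8.3828  ⇒  n ≥ 10.3828
Smallest integer n = 11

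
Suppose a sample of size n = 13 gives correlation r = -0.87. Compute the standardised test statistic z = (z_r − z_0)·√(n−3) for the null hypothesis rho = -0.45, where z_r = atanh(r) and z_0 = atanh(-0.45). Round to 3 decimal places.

z_r = atanh(-0.87) = -1.333080,  z_0 = atanh(-0.45) = -0.484700
SE = 1/√(n−3) = 1/√10 = 0.316228
z = (z_r − z_0)/SE = (-1.333080 − (-0.484700)) / 0.316228 = -0.848380 / 0.316228 = -2.683

-2.683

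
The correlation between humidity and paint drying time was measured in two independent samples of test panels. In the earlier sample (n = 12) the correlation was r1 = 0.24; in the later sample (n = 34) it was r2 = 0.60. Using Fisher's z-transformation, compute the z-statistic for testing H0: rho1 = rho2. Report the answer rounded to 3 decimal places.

z1 = atanh(0.24) = 0.244774,  z2 = atanh(0.60) = 0.693147
SE = √(1/(n1−3) + 1/(n2−3)) = √(1/9 + 1/31) = √(0.1111111 + 0.0322581) = √0.1433692 = 0.378641
z = (z1 − z2)/SE = (0.244774 − 0.693147) / 0.378641 = -0.448373 / 0.378641 = -1.184

-1.184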